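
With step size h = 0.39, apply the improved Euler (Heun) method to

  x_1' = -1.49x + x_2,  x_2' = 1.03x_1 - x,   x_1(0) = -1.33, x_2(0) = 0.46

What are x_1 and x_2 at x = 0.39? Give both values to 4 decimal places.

-1.3681, -0.1143

Heun on (x_1,x_2): k1 = f(x_n, state_n); k2 = f(x_n + h, state_n + h·k1); state_{n+1} = state_n + (h/2)·(k1 + k2).
0.000000: (-1.330000, 0.460000)
  k1 = (0.460000, -1.369900)
  predictor → (-1.150600, -0.074261)
  k2 = (-0.655361, -1.575118)
  → (-1.368095, -0.114279)
(x_1(0.39), x_2(0.39)) ≈ (-1.3681, -0.1143)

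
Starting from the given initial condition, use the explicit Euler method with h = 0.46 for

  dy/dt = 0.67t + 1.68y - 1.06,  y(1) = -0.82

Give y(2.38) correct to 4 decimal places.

-5.0951

Euler: y_{n+1} = y_n + h·f(t_n, y_n).
t=1.000000, y=-0.820000: f=-1.767600 → y ← -0.820000 + 0.46·(-1.767600) = -1.633096
t=1.460000, y=-1.633096: f=-2.825401 → y ← -1.633096 + 0.46·(-2.825401) = -2.932781
t=1.920000, y=-2.932781: f=-4.700671 → y ← -2.932781 + 0.46·(-4.700671) = -5.095089
y(2.38) ≈ -5.0951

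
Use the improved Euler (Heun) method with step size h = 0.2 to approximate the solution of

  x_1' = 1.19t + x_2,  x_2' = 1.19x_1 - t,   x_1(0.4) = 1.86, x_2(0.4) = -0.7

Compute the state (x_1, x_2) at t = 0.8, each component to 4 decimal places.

2.0020, -0.0480

Heun on (x_1,x_2): k1 = f(t_n, state_n); k2 = f(t_n + h, state_n + h·k1); state_{n+1} = state_n + (h/2)·(k1 + k2).
0.400000: (1.860000, -0.700000)
  k1 = (-0.224000, 1.813400)
  predictor → (1.815200, -0.337320)
  k2 = (0.376680, 1.560088)
  → (1.875268, -0.362651)
0.600000: (1.875268, -0.362651)
  k1 = (0.351349, 1.631569)
  predictor → (1.945538, -0.036337)
  k2 = (0.915663, 1.515190)
  → (2.001969, -0.047975)
(x_1(0.8), x_2(0.8)) ≈ (2.0020, -0.0480)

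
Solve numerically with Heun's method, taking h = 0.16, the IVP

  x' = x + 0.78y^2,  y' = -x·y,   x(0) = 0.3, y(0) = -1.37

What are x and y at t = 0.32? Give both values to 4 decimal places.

Heun on (x,y): k1 = f(t_n, state_n); k2 = f(t_n + h, state_n + h·k1); state_{n+1} = state_n + (h/2)·(k1 + k2).
0.000000: (0.300000, -1.370000)
  k1 = (1.763982, 0.411000)
  predictor → (0.582237, -1.304240)
  k2 = (1.909050, 0.759377)
  → (0.593843, -1.276370)
0.160000: (0.593843, -1.276370)
  k1 = (1.864556, 0.757963)
  predictor → (0.892172, -1.155096)
  k2 = (1.932884, 1.030544)
  → (0.897638, -1.133289)
(x(0.32), y(0.32)) ≈ (0.8976, -1.1333)

0.8976, -1.1333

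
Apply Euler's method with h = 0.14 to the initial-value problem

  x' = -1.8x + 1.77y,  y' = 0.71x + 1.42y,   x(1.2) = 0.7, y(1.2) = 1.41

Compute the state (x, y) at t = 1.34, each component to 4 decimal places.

0.8730, 1.7599

Euler on (x,y): x_{n+1} = x_n + h·x', y_{n+1} = y_n + h·y'.
1.200000: (0.700000, 1.410000); f=(1.235700, 2.499200) → (0.872998, 1.759888)
(x(1.34), y(1.34)) ≈ (0.8730, 1.7599)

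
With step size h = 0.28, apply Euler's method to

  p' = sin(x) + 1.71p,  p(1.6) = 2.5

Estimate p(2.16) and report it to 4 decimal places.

Euler: p_{n+1} = p_n + h·f(x_n, p_n).
x=1.600000, p=2.500000: f=5.274574 → p ← 2.500000 + 0.28·5.274574 = 3.976881
x=1.880000, p=3.976881: f=7.753042 → p ← 3.976881 + 0.28·7.753042 = 6.147732
p(2.16) ≈ 6.1477

6.1477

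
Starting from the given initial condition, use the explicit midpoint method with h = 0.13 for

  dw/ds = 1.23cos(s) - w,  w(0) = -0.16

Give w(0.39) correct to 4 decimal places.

Midpoint: k1 = f(s_n, w_n); k2 = f(s_n + h/2, w_n + (h/2)·k1); w_{n+1} = w_n + h·k2.
s=0.000000, w=-0.160000:
  k1 = f(0.000000, -0.160000) = 1.390000
  k2 = f(0.065000, -0.069650) = 1.297053
  w ← -0.160000 + 0.13·1.297053 = 0.008617
s=0.130000, w=0.008617:
  k1 = f(0.130000, 0.008617) = 1.211004
  k2 = f(0.195000, 0.087332) = 1.119357
  w ← 0.008617 + 0.13·1.119357 = 0.154133
s=0.260000, w=0.154133:
  k1 = f(0.260000, 0.154133) = 1.034526
  k2 = f(0.325000, 0.221377) = 0.944233
  w ← 0.154133 + 0.13·0.944233 = 0.276883
w(0.39) ≈ 0.2769

0.2769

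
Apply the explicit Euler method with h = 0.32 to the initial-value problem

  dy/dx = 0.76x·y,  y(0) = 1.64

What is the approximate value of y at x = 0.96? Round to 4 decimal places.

Euler: y_{n+1} = y_n + h·f(x_n, y_n).
x=0.000000, y=1.640000: f=0.000000 → y ← 1.640000 + 0.32·0.000000 = 1.640000
x=0.320000, y=1.640000: f=0.398848 → y ← 1.640000 + 0.32·0.398848 = 1.767631
x=0.640000, y=1.767631: f=0.859776 → y ← 1.767631 + 0.32·0.859776 = 2.042760
y(0.96) ≈ 2.0428

2.0428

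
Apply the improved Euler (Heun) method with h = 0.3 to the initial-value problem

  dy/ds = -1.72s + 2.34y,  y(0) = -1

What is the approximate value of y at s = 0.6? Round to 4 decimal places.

Heun: k1 = f(s_n, y_n); k2 = f(s_n + h, y_n + h·k1); y_{n+1} = y_n + (h/2)·(k1 + k2).
s=0.000000, y=-1.000000:
  k1 = f(0.000000, -1.000000) = -2.340000
  k2 = f(0.300000, -1.702000) = -4.498680
  y ← -1.000000 + (0.3/2)·(-2.340000 + (-4.498680)) = -2.025802
s=0.300000, y=-2.025802:
  k1 = f(0.300000, -2.025802) = -5.256377
  k2 = f(0.600000, -3.602715) = -9.462353
  y ← -2.025802 + (0.3/2)·(-5.256377 + (-9.462353)) = -4.233611
y(0.6) ≈ -4.2336

-4.2336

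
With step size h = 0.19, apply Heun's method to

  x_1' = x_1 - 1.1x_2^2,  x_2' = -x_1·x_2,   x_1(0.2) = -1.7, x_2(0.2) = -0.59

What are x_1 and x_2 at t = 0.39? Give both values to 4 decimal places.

Heun on (x_1,x_2): k1 = f(t_n, state_n); k2 = f(t_n + h, state_n + h·k1); state_{n+1} = state_n + (h/2)·(k1 + k2).
0.200000: (-1.700000, -0.590000)
  k1 = (-2.082910, -1.003000)
  predictor → (-2.095753, -0.780570)
  k2 = (-2.765971, -1.635882)
  → (-2.160644, -0.840694)
(x_1(0.39), x_2(0.39)) ≈ (-2.1606, -0.8407)

-2.1606, -0.8407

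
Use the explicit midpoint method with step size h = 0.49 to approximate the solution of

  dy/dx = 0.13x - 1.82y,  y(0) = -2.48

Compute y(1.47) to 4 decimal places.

Midpoint: k1 = f(x_n, y_n); k2 = f(x_n + h/2, y_n + (h/2)·k1); y_{n+1} = y_n + h·k2.
x=0.000000, y=-2.480000:
  k1 = f(0.000000, -2.480000) = 4.513600
  k2 = f(0.245000, -1.374168) = 2.532836
  y ← -2.480000 + 0.49·2.532836 = -1.238910
x=0.490000, y=-1.238910:
  k1 = f(0.490000, -1.238910) = 2.318517
  k2 = f(0.735000, -0.670874) = 1.316540
  y ← -1.238910 + 0.49·1.316540 = -0.593806
x=0.980000, y=-0.593806:
  k1 = f(0.980000, -0.593806) = 1.208126
  k2 = f(1.225000, -0.297815) = 0.701273
  y ← -0.593806 + 0.49·0.701273 = -0.250182
y(1.47) ≈ -0.2502

-0.2502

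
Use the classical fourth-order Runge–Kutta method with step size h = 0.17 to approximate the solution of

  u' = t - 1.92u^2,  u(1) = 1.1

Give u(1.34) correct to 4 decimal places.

RK4: k1 = f(t_n, u_n); k2 = f(t_n + h/2, u_n + (h/2)·k1); k3 = f(t_n + h/2, u_n + (h/2)·k2); k4 = f(t_n + h, u_n + h·k3); u_{n+1} = u_n + (h/6)·(k1 + 2k2 + 2k3 + k4).
t=1.000000, u=1.100000:
  k1 = f(1.000000, 1.100000) = -1.323200
  k2 = f(1.085000, 0.987528) = -0.787406
  k3 = f(1.085000, 1.033070) = -0.964090
  k4 = f(1.170000, 0.936105) = -0.512480
  u ← 1.100000 + (0.17/6)·(k1 + 2k2 + 2k3 + k4) = 0.948738
t=1.170000, u=0.948738:
  k1 = f(1.170000, 0.948738) = -0.558198
  k2 = f(1.255000, 0.901291) = -0.304664
  k3 = f(1.255000, 0.922841) = -0.380141
  k4 = f(1.340000, 0.884114) = -0.160781
  u ← 0.948738 + (0.17/6)·(k1 + 2k2 + 2k3 + k4) = 0.889561
u(1.34) ≈ 0.8896

0.8896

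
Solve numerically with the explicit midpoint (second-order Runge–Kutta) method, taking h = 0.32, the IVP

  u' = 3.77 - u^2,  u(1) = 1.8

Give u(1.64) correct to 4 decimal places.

1.9043

Midpoint: k1 = f(x_n, u_n); k2 = f(x_n + h/2, u_n + (h/2)·k1); u_{n+1} = u_n + h·k2.
x=1.000000, u=1.800000:
  k1 = f(1.000000, 1.800000) = 0.530000
  k2 = f(1.160000, 1.884800) = 0.217529
  u ← 1.800000 + 0.32·0.217529 = 1.869609
x=1.320000, u=1.869609:
  k1 = f(1.320000, 1.869609) = 0.274561
  k2 = f(1.480000, 1.913539) = 0.108368
  u ← 1.869609 + 0.32·0.108368 = 1.904287
u(1.64) ≈ 1.9043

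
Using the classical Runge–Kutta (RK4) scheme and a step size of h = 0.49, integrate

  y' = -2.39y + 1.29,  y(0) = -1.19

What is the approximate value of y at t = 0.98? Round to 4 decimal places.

0.3567

RK4: k1 = f(t_n, y_n); k2 = f(t_n + h/2, y_n + (h/2)·k1); k3 = f(t_n + h/2, y_n + (h/2)·k2); k4 = f(t_n + h, y_n + h·k3); y_{n+1} = y_n + (h/6)·(k1 + 2k2 + 2k3 + k4).
t=0.000000, y=-1.190000:
  k1 = f(0.000000, -1.190000) = 4.134100
  k2 = f(0.245000, -0.177145) = 1.713378
  k3 = f(0.245000, -0.770222) = 3.130832
  k4 = f(0.490000, 0.344108) = 0.467583
  y ← -1.190000 + (0.49/6)·(k1 + 2k2 + 2k3 + k4) = -0.022975
t=0.490000, y=-0.022975:
  k1 = f(0.490000, -0.022975) = 1.344910
  k2 = f(0.735000, 0.306528) = 0.557398
  k3 = f(0.735000, 0.113588) = 1.018526
  k4 = f(0.980000, 0.476103) = 0.152115
  y ← -0.022975 + (0.49/6)·(k1 + 2k2 + 2k3 + k4) = 0.356683
y(0.98) ≈ 0.3567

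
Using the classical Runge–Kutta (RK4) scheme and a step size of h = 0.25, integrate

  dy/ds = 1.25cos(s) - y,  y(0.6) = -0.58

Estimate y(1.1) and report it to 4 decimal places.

RK4: k1 = f(s_n, y_n); k2 = f(s_n + h/2, y_n + (h/2)·k1); k3 = f(s_n + h/2, y_n + (h/2)·k2); k4 = f(s_n + h, y_n + h·k3); y_{n+1} = y_n + (h/6)·(k1 + 2k2 + 2k3 + k4).
s=0.600000, y=-0.580000:
  k1 = f(0.600000, -0.580000) = 1.611670
  k2 = f(0.725000, -0.378541) = 1.314166
  k3 = f(0.725000, -0.415729) = 1.351354
  k4 = f(0.850000, -0.242162) = 1.067141
  y ← -0.580000 + (0.25/6)·(k1 + 2k2 + 2k3 + k4) = -0.246256
s=0.850000, y=-0.246256:
  k1 = f(0.850000, -0.246256) = 1.071235
  k2 = f(0.975000, -0.112352) = 0.813812
  k3 = f(0.975000, -0.144530) = 0.845990
  k4 = f(1.100000, -0.034759) = 0.601754
  y ← -0.246256 + (0.25/6)·(k1 + 2k2 + 2k3 + k4) = -0.038232
y(1.1) ≈ -0.0382

-0.0382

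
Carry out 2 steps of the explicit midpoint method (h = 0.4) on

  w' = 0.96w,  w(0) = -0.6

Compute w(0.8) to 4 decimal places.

Midpoint: k1 = f(t_n, w_n); k2 = f(t_n + h/2, w_n + (h/2)·k1); w_{n+1} = w_n + h·k2.
t=0.000000, w=-0.600000:
  k1 = f(0.000000, -0.600000) = -0.576000
  k2 = f(0.200000, -0.715200) = -0.686592
  w ← -0.600000 + 0.4·(-0.686592) = -0.874637
t=0.400000, w=-0.874637:
  k1 = f(0.400000, -0.874637) = -0.839651
  k2 = f(0.600000, -1.042567) = -1.000864
  w ← -0.874637 + 0.4·(-1.000864) = -1.274983
w(0.8) ≈ -1.2750

-1.2750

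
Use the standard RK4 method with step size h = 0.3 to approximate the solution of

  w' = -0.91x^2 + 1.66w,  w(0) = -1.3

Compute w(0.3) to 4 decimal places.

-2.1480

RK4: k1 = f(x_n, w_n); k2 = f(x_n + h/2, w_n + (h/2)·k1); k3 = f(x_n + h/2, w_n + (h/2)·k2); k4 = f(x_n + h, w_n + h·k3); w_{n+1} = w_n + (h/6)·(k1 + 2k2 + 2k3 + k4).
x=0.000000, w=-1.300000:
  k1 = f(0.000000, -1.300000) = -2.158000
  k2 = f(0.150000, -1.623700) = -2.715817
  k3 = f(0.150000, -1.707373) = -2.854713
  k4 = f(0.300000, -2.156414) = -3.661547
  w ← -1.300000 + (0.3/6)·(k1 + 2k2 + 2k3 + k4) = -2.148030
w(0.3) ≈ -2.1480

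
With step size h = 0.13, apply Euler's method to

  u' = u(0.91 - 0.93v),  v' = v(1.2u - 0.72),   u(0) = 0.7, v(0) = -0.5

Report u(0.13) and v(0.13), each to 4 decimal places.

0.8251, -0.5078

Euler on (u,v): u_{n+1} = u_n + h·u', v_{n+1} = v_n + h·v'.
0.000000: (0.700000, -0.500000); f=(0.962500, -0.060000) → (0.825125, -0.507800)
(u(0.13), v(0.13)) ≈ (0.8251, -0.5078)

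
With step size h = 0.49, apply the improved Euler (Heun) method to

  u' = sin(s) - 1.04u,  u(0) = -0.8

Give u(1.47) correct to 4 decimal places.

Heun: k1 = f(s_n, u_n); k2 = f(s_n + h, u_n + h·k1); u_{n+1} = u_n + (h/2)·(k1 + k2).
s=0.000000, u=-0.800000:
  k1 = f(0.000000, -0.800000) = 0.832000
  k2 = f(0.490000, -0.392320) = 0.878639
  u ← -0.800000 + (0.49/2)·(0.832000 + 0.878639) = -0.380894
s=0.490000, u=-0.380894:
  k1 = f(0.490000, -0.380894) = 0.866755
  k2 = f(0.980000, 0.043817) = 0.784928
  u ← -0.380894 + (0.49/2)·(0.866755 + 0.784928) = 0.023769
s=0.980000, u=0.023769:
  k1 = f(0.980000, 0.023769) = 0.805778
  k2 = f(1.470000, 0.418600) = 0.559580
  u ← 0.023769 + (0.49/2)·(0.805778 + 0.559580) = 0.358282
u(1.47) ≈ 0.3583

0.3583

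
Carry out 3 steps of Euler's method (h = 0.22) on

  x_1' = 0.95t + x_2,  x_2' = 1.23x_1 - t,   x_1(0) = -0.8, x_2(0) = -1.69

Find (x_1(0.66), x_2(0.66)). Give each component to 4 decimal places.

-1.9531, -2.7869

Euler on (x_1,x_2): x_1_{n+1} = x_1_n + h·x_1', x_2_{n+1} = x_2_n + h·x_2'.
0.000000: (-0.800000, -1.690000); f=(-1.690000, -0.984000) → (-1.171800, -1.906480)
0.220000: (-1.171800, -1.906480); f=(-1.697480, -1.661314) → (-1.545246, -2.271969)
0.440000: (-1.545246, -2.271969); f=(-1.853969, -2.340652) → (-1.953119, -2.786913)
(x_1(0.66), x_2(0.66)) ≈ (-1.9531, -2.7869)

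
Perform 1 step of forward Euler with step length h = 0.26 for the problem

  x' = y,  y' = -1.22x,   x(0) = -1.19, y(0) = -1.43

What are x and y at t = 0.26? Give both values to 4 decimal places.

Euler on (x,y): x_{n+1} = x_n + h·x', y_{n+1} = y_n + h·y'.
0.000000: (-1.190000, -1.430000); f=(-1.430000, 1.451800) → (-1.561800, -1.052532)
(x(0.26), y(0.26)) ≈ (-1.5618, -1.0525)

-1.5618, -1.0525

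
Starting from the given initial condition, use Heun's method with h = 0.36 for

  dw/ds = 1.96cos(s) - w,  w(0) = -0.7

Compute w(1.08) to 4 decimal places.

Heun: k1 = f(s_n, w_n); k2 = f(s_n + h, w_n + h·k1); w_{n+1} = w_n + (h/2)·(k1 + k2).
s=0.000000, w=-0.700000:
  k1 = f(0.000000, -0.700000) = 2.660000
  k2 = f(0.360000, 0.257600) = 1.576758
  w ← -0.700000 + (0.36/2)·(2.660000 + 1.576758) = 0.062616
s=0.360000, w=0.062616:
  k1 = f(0.360000, 0.062616) = 1.771741
  k2 = f(0.720000, 0.700443) = 0.773096
  w ← 0.062616 + (0.36/2)·(1.771741 + 0.773096) = 0.520687
s=0.720000, w=0.520687:
  k1 = f(0.720000, 0.520687) = 0.952852
  k2 = f(1.080000, 0.863714) = 0.060090
  w ← 0.520687 + (0.36/2)·(0.952852 + 0.060090) = 0.703017
w(1.08) ≈ 0.7030

0.7030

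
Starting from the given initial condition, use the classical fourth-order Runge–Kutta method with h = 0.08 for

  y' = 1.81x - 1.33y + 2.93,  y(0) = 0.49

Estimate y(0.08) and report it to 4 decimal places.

RK4: k1 = f(x_n, y_n); k2 = f(x_n + h/2, y_n + (h/2)·k1); k3 = f(x_n + h/2, y_n + (h/2)·k2); k4 = f(x_n + h, y_n + h·k3); y_{n+1} = y_n + (h/6)·(k1 + 2k2 + 2k3 + k4).
x=0.000000, y=0.490000:
  k1 = f(0.000000, 0.490000) = 2.278300
  k2 = f(0.040000, 0.581132) = 2.229494
  k3 = f(0.040000, 0.579180) = 2.232091
  k4 = f(0.080000, 0.668567) = 2.185606
  y ← 0.490000 + (0.08/6)·(k1 + 2k2 + 2k3 + k4) = 0.668494
y(0.08) ≈ 0.6685

0.6685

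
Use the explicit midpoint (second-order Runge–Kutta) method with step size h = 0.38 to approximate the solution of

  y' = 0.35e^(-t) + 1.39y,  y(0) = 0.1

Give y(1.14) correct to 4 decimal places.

Midpoint: k1 = f(t_n, y_n); k2 = f(t_n + h/2, y_n + (h/2)·k1); y_{n+1} = y_n + h·k2.
t=0.000000, y=0.100000:
  k1 = f(0.000000, 0.100000) = 0.489000
  k2 = f(0.190000, 0.192910) = 0.557581
  y ← 0.100000 + 0.38·0.557581 = 0.311881
t=0.380000, y=0.311881:
  k1 = f(0.380000, 0.311881) = 0.672866
  k2 = f(0.570000, 0.439725) = 0.809152
  y ← 0.311881 + 0.38·0.809152 = 0.619358
t=0.760000, y=0.619358:
  k1 = f(0.760000, 0.619358) = 1.024591
  k2 = f(0.950000, 0.814031) = 1.266862
  y ← 0.619358 + 0.38·1.266862 = 1.100766
y(1.14) ≈ 1.1008

1.1008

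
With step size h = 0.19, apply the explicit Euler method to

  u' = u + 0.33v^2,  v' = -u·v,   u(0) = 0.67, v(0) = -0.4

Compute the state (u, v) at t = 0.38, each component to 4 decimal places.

0.9684, -0.2955

Euler on (u,v): u_{n+1} = u_n + h·u', v_{n+1} = v_n + h·v'.
0.000000: (0.670000, -0.400000); f=(0.722800, 0.268000) → (0.807332, -0.349080)
0.190000: (0.807332, -0.349080); f=(0.847545, 0.281823) → (0.968366, -0.295534)
(u(0.38), v(0.38)) ≈ (0.9684, -0.2955)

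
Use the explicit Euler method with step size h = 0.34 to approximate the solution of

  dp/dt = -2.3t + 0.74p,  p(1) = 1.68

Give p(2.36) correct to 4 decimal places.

Euler: p_{n+1} = p_n + h·f(t_n, p_n).
t=1.000000, p=1.680000: f=-1.056800 → p ← 1.680000 + 0.34·(-1.056800) = 1.320688
t=1.340000, p=1.320688: f=-2.104691 → p ← 1.320688 + 0.34·(-2.104691) = 0.605093
t=1.680000, p=0.605093: f=-3.416231 → p ← 0.605093 + 0.34·(-3.416231) = -0.556425
t=2.020000, p=-0.556425: f=-5.057755 → p ← -0.556425 + 0.34·(-5.057755) = -2.276062
p(2.36) ≈ -2.2761

-2.2761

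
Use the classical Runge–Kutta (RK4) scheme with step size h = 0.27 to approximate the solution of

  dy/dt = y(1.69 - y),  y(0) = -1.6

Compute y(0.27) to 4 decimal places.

-5.3846

RK4: k1 = f(t_n, y_n); k2 = f(t_n + h/2, y_n + (h/2)·k1); k3 = f(t_n + h/2, y_n + (h/2)·k2); k4 = f(t_n + h, y_n + h·k3); y_{n+1} = y_n + (h/6)·(k1 + 2k2 + 2k3 + k4).
t=0.000000, y=-1.600000:
  k1 = f(0.000000, -1.600000) = -5.264000
  k2 = f(0.135000, -2.310640) = -9.244039
  k3 = f(0.135000, -2.847945) = -12.923820
  k4 = f(0.270000, -5.089431) = -34.503450
  y ← -1.600000 + (0.27/6)·(k1 + 2k2 + 2k3 + k4) = -5.384642
y(0.27) ≈ -5.3846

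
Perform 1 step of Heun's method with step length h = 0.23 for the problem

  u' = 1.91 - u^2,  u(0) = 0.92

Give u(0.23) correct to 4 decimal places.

1.1060

Heun: k1 = f(x_n, u_n); k2 = f(x_n + h, u_n + h·k1); u_{n+1} = u_n + (h/2)·(k1 + k2).
x=0.000000, u=0.920000:
  k1 = f(0.000000, 0.920000) = 1.063600
  k2 = f(0.230000, 1.164628) = 0.553642
  u ← 0.920000 + (0.23/2)·(1.063600 + 0.553642) = 1.105983
u(0.23) ≈ 1.1060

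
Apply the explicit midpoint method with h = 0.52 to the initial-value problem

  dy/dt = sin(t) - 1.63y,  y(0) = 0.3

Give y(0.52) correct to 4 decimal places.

Midpoint: k1 = f(t_n, y_n); k2 = f(t_n + h/2, y_n + (h/2)·k1); y_{n+1} = y_n + h·k2.
t=0.000000, y=0.300000:
  k1 = f(0.000000, 0.300000) = -0.489000
  k2 = f(0.260000, 0.172860) = -0.024681
  y ← 0.300000 + 0.52·(-0.024681) = 0.287166
y(0.52) ≈ 0.2872

0.2872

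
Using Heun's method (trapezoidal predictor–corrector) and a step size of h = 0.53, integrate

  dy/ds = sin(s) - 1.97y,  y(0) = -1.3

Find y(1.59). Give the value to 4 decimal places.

0.2378

Heun: k1 = f(s_n, y_n); k2 = f(s_n + h, y_n + h·k1); y_{n+1} = y_n + (h/2)·(k1 + k2).
s=0.000000, y=-1.300000:
  k1 = f(0.000000, -1.300000) = 2.561000
  k2 = f(0.530000, 0.057330) = 0.392593
  y ← -1.300000 + (0.53/2)·(2.561000 + 0.392593) = -0.517298
s=0.530000, y=-0.517298:
  k1 = f(0.530000, -0.517298) = 1.524610
  k2 = f(1.060000, 0.290746) = 0.299587
  y ← -0.517298 + (0.53/2)·(1.524610 + 0.299587) = -0.033886
s=1.060000, y=-0.033886:
  k1 = f(1.060000, -0.033886) = 0.939110
  k2 = f(1.590000, 0.463843) = 0.086045
  y ← -0.033886 + (0.53/2)·(0.939110 + 0.086045) = 0.237781
y(1.59) ≈ 0.2378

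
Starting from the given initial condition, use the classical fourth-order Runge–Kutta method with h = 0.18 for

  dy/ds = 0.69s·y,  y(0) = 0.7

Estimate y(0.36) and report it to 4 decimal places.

0.7320

RK4: k1 = f(s_n, y_n); k2 = f(s_n + h/2, y_n + (h/2)·k1); k3 = f(s_n + h/2, y_n + (h/2)·k2); k4 = f(s_n + h, y_n + h·k3); y_{n+1} = y_n + (h/6)·(k1 + 2k2 + 2k3 + k4).
s=0.000000, y=0.700000:
  k1 = f(0.000000, 0.700000) = 0.000000
  k2 = f(0.090000, 0.700000) = 0.043470
  k3 = f(0.090000, 0.703912) = 0.043713
  k4 = f(0.180000, 0.707868) = 0.087917
  y ← 0.700000 + (0.18/6)·(k1 + 2k2 + 2k3 + k4) = 0.707868
s=0.180000, y=0.707868:
  k1 = f(0.180000, 0.707868) = 0.087917
  k2 = f(0.270000, 0.715781) = 0.133350
  k3 = f(0.270000, 0.719870) = 0.134112
  k4 = f(0.360000, 0.732009) = 0.181831
  y ← 0.707868 + (0.18/6)·(k1 + 2k2 + 2k3 + k4) = 0.732009
y(0.36) ≈ 0.7320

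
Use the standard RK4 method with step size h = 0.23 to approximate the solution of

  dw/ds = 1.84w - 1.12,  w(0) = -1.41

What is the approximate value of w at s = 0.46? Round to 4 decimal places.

-4.0966

RK4: k1 = f(s_n, w_n); k2 = f(s_n + h/2, w_n + (h/2)·k1); k3 = f(s_n + h/2, w_n + (h/2)·k2); k4 = f(s_n + h, w_n + h·k3); w_{n+1} = w_n + (h/6)·(k1 + 2k2 + 2k3 + k4).
s=0.000000, w=-1.410000:
  k1 = f(0.000000, -1.410000) = -3.714400
  k2 = f(0.115000, -1.837156) = -4.500367
  k3 = f(0.115000, -1.927542) = -4.666678
  k4 = f(0.230000, -2.483336) = -5.689338
  w ← -1.410000 + (0.23/6)·(k1 + 2k2 + 2k3 + k4) = -2.473283
s=0.230000, w=-2.473283:
  k1 = f(0.230000, -2.473283) = -5.670841
  k2 = f(0.345000, -3.125430) = -6.870791
  k3 = f(0.345000, -3.263424) = -7.124701
  k4 = f(0.460000, -4.111965) = -8.686015
  w ← -2.473283 + (0.23/6)·(k1 + 2k2 + 2k3 + k4) = -4.096617
w(0.46) ≈ -4.0966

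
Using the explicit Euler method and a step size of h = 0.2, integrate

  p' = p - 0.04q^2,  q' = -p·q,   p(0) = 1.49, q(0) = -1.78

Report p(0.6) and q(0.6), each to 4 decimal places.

Euler on (p,q): p_{n+1} = p_n + h·p', q_{n+1} = q_n + h·q'.
0.000000: (1.490000, -1.780000); f=(1.363264, 2.652200) → (1.762653, -1.249560)
0.200000: (1.762653, -1.249560); f=(1.700197, 2.202540) → (2.102692, -0.809052)
0.400000: (2.102692, -0.809052); f=(2.076510, 1.701187) → (2.517994, -0.468814)
(p(0.6), q(0.6)) ≈ (2.5180, -0.4688)

2.5180, -0.4688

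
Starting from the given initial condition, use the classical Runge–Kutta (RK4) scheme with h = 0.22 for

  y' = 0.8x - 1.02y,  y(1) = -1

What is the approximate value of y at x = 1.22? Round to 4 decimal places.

-0.6234

RK4: k1 = f(x_n, y_n); k2 = f(x_n + h/2, y_n + (h/2)·k1); k3 = f(x_n + h/2, y_n + (h/2)·k2); k4 = f(x_n + h, y_n + h·k3); y_{n+1} = y_n + (h/6)·(k1 + 2k2 + 2k3 + k4).
x=1.000000, y=-1.000000:
  k1 = f(1.000000, -1.000000) = 1.820000
  k2 = f(1.110000, -0.799800) = 1.703796
  k3 = f(1.110000, -0.812582) = 1.716834
  k4 = f(1.220000, -0.622297) = 1.610742
  y ← -1.000000 + (0.22/6)·(k1 + 2k2 + 2k3 + k4) = -0.623360
y(1.22) ≈ -0.6234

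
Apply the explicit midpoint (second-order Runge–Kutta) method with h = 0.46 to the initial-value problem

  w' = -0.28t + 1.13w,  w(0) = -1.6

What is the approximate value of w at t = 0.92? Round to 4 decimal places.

-4.5352

Midpoint: k1 = f(t_n, w_n); k2 = f(t_n + h/2, w_n + (h/2)·k1); w_{n+1} = w_n + h·k2.
t=0.000000, w=-1.600000:
  k1 = f(0.000000, -1.600000) = -1.808000
  k2 = f(0.230000, -2.015840) = -2.342299
  w ← -1.600000 + 0.46·(-2.342299) = -2.677458
t=0.460000, w=-2.677458:
  k1 = f(0.460000, -2.677458) = -3.154327
  k2 = f(0.690000, -3.402953) = -4.038537
  w ← -2.677458 + 0.46·(-4.038537) = -4.535185
w(0.92) ≈ -4.5352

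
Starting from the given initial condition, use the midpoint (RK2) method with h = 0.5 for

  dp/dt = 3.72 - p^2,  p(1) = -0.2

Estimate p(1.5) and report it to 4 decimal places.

Midpoint: k1 = f(t_n, p_n); k2 = f(t_n + h/2, p_n + (h/2)·k1); p_{n+1} = p_n + h·k2.
t=1.000000, p=-0.200000:
  k1 = f(1.000000, -0.200000) = 3.680000
  k2 = f(1.250000, 0.720000) = 3.201600
  p ← -0.200000 + 0.5·3.201600 = 1.400800
p(1.5) ≈ 1.4008

1.4008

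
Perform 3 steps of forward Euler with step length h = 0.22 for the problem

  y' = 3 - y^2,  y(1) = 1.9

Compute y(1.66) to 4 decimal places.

1.7339

Euler: y_{n+1} = y_n + h·f(s_n, y_n).
s=1.000000, y=1.900000: f=-0.610000 → y ← 1.900000 + 0.22·(-0.610000) = 1.765800
s=1.220000, y=1.765800: f=-0.118050 → y ← 1.765800 + 0.22·(-0.118050) = 1.739829
s=1.440000, y=1.739829: f=-0.027005 → y ← 1.739829 + 0.22·(-0.027005) = 1.733888
y(1.66) ≈ 1.7339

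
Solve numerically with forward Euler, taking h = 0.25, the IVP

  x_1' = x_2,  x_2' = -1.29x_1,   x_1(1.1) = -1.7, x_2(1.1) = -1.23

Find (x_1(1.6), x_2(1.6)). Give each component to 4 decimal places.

-2.1779, -0.0343

Euler on (x_1,x_2): x_1_{n+1} = x_1_n + h·x_1', x_2_{n+1} = x_2_n + h·x_2'.
1.100000: (-1.700000, -1.230000); f=(-1.230000, 2.193000) → (-2.007500, -0.681750)
1.350000: (-2.007500, -0.681750); f=(-0.681750, 2.589675) → (-2.177937, -0.034331)
(x_1(1.6), x_2(1.6)) ≈ (-2.1779, -0.0343)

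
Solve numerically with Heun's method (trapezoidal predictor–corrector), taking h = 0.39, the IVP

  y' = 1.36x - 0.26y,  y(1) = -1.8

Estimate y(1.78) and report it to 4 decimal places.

Heun: k1 = f(x_n, y_n); k2 = f(x_n + h, y_n + h·k1); y_{n+1} = y_n + (h/2)·(k1 + k2).
x=1.000000, y=-1.800000:
  k1 = f(1.000000, -1.800000) = 1.828000
  k2 = f(1.390000, -1.087080) = 2.173041
  y ← -1.800000 + (0.39/2)·(1.828000 + 2.173041) = -1.019797
x=1.390000, y=-1.019797:
  k1 = f(1.390000, -1.019797) = 2.155547
  k2 = f(1.780000, -0.179134) = 2.467375
  y ← -1.019797 + (0.39/2)·(2.155547 + 2.467375) = -0.118327
y(1.78) ≈ -0.1183

-0.1183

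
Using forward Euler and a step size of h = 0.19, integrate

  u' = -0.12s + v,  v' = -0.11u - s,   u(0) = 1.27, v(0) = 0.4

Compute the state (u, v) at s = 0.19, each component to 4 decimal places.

1.3460, 0.3735

Euler on (u,v): u_{n+1} = u_n + h·u', v_{n+1} = v_n + h·v'.
0.000000: (1.270000, 0.400000); f=(0.400000, -0.139700) → (1.346000, 0.373457)
(u(0.19), v(0.19)) ≈ (1.3460, 0.3735)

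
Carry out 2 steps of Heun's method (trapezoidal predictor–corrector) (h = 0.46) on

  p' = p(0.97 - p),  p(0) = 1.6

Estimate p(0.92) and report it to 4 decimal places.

Heun: k1 = f(t_n, p_n); k2 = f(t_n + h, p_n + h·k1); p_{n+1} = p_n + (h/2)·(k1 + k2).
t=0.000000, p=1.600000:
  k1 = f(0.000000, 1.600000) = -1.008000
  k2 = f(0.460000, 1.136320) = -0.188993
  p ← 1.600000 + (0.46/2)·(-1.008000 + (-0.188993)) = 1.324692
t=0.460000, p=1.324692:
  k1 = f(0.460000, 1.324692) = -0.469857
  k2 = f(0.920000, 1.108557) = -0.153599
  p ← 1.324692 + (0.46/2)·(-0.469857 + (-0.153599)) = 1.181297
p(0.92) ≈ 1.1813

1.1813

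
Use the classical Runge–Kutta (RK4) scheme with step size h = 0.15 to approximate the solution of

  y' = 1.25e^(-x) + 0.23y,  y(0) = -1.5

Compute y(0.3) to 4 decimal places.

-1.2712

RK4: k1 = f(x_n, y_n); k2 = f(x_n + h/2, y_n + (h/2)·k1); k3 = f(x_n + h/2, y_n + (h/2)·k2); k4 = f(x_n + h, y_n + h·k3); y_{n+1} = y_n + (h/6)·(k1 + 2k2 + 2k3 + k4).
x=0.000000, y=-1.500000:
  k1 = f(0.000000, -1.500000) = 0.905000
  k2 = f(0.075000, -1.432125) = 0.830291
  k3 = f(0.075000, -1.437728) = 0.829002
  k4 = f(0.150000, -1.375650) = 0.759486
  y ← -1.500000 + (0.15/6)·(k1 + 2k2 + 2k3 + k4) = -1.375423
x=0.150000, y=-1.375423:
  k1 = f(0.150000, -1.375423) = 0.759538
  k2 = f(0.225000, -1.318458) = 0.694900
  k3 = f(0.225000, -1.323306) = 0.693785
  k4 = f(0.300000, -1.271355) = 0.633611
  y ← -1.375423 + (0.15/6)·(k1 + 2k2 + 2k3 + k4) = -1.271160
y(0.3) ≈ -1.2712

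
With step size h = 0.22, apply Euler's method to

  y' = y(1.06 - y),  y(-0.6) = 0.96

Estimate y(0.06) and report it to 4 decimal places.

1.0117

Euler: y_{n+1} = y_n + h·f(x_n, y_n).
x=-0.600000, y=0.960000: f=0.096000 → y ← 0.960000 + 0.22·0.096000 = 0.981120
x=-0.380000, y=0.981120: f=0.077391 → y ← 0.981120 + 0.22·0.077391 = 0.998146
x=-0.160000, y=0.998146: f=0.061739 → y ← 0.998146 + 0.22·0.061739 = 1.011729
y(0.06) ≈ 1.0117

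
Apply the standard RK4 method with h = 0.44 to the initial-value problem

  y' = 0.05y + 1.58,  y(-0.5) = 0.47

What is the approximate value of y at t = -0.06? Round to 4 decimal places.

1.1834

RK4: k1 = f(t_n, y_n); k2 = f(t_n + h/2, y_n + (h/2)·k1); k3 = f(t_n + h/2, y_n + (h/2)·k2); k4 = f(t_n + h, y_n + h·k3); y_{n+1} = y_n + (h/6)·(k1 + 2k2 + 2k3 + k4).
t=-0.500000, y=0.470000:
  k1 = f(-0.500000, 0.470000) = 1.603500
  k2 = f(-0.280000, 0.822770) = 1.621139
  k3 = f(-0.280000, 0.826650) = 1.621333
  k4 = f(-0.060000, 1.183386) = 1.639169
  y ← 0.470000 + (0.44/6)·(k1 + 2k2 + 2k3 + k4) = 1.183358
y(-0.06) ≈ 1.1834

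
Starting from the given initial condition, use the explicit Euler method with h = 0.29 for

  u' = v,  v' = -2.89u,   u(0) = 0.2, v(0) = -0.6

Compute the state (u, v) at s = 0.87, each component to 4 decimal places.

Euler on (u,v): u_{n+1} = u_n + h·u', v_{n+1} = v_n + h·v'.
0.000000: (0.200000, -0.600000); f=(-0.600000, -0.578000) → (0.026000, -0.767620)
0.290000: (0.026000, -0.767620); f=(-0.767620, -0.075140) → (-0.196610, -0.789411)
0.580000: (-0.196610, -0.789411); f=(-0.789411, 0.568202) → (-0.425539, -0.624632)
(u(0.87), v(0.87)) ≈ (-0.4255, -0.6246)

-0.4255, -0.6246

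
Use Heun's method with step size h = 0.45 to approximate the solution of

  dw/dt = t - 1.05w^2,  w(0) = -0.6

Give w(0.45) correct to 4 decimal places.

-0.7239

Heun: k1 = f(t_n, w_n); k2 = f(t_n + h, w_n + h·k1); w_{n+1} = w_n + (h/2)·(k1 + k2).
t=0.000000, w=-0.600000:
  k1 = f(0.000000, -0.600000) = -0.378000
  k2 = f(0.450000, -0.770100) = -0.172707
  w ← -0.600000 + (0.45/2)·(-0.378000 + (-0.172707)) = -0.723909
w(0.45) ≈ -0.7239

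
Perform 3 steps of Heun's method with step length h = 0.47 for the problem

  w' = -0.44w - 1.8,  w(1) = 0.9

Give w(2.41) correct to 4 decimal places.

Heun: k1 = f(t_n, w_n); k2 = f(t_n + h, w_n + h·k1); w_{n+1} = w_n + (h/2)·(k1 + k2).
t=1.000000, w=0.900000:
  k1 = f(1.000000, 0.900000) = -2.196000
  k2 = f(1.470000, -0.132120) = -1.741867
  w ← 0.900000 + (0.47/2)·(-2.196000 + (-1.741867)) = -0.025399
t=1.470000, w=-0.025399:
  k1 = f(1.470000, -0.025399) = -1.788825
  k2 = f(1.940000, -0.866146) = -1.418896
  w ← -0.025399 + (0.47/2)·(-1.788825 + (-1.418896)) = -0.779213
t=1.940000, w=-0.779213:
  k1 = f(1.940000, -0.779213) = -1.457146
  k2 = f(2.410000, -1.464072) = -1.155808
  w ← -0.779213 + (0.47/2)·(-1.457146 + (-1.155808)) = -1.393257
w(2.41) ≈ -1.3933

-1.3933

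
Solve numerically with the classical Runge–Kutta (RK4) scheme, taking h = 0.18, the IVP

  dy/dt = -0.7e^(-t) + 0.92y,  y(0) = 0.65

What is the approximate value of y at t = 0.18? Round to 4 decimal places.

0.6413

RK4: k1 = f(t_n, y_n); k2 = f(t_n + h/2, y_n + (h/2)·k1); k3 = f(t_n + h/2, y_n + (h/2)·k2); k4 = f(t_n + h, y_n + h·k3); y_{n+1} = y_n + (h/6)·(k1 + 2k2 + 2k3 + k4).
t=0.000000, y=0.650000:
  k1 = f(0.000000, 0.650000) = -0.102000
  k2 = f(0.090000, 0.640820) = -0.050197
  k3 = f(0.090000, 0.645482) = -0.045908
  k4 = f(0.180000, 0.641737) = 0.005708
  y ← 0.650000 + (0.18/6)·(k1 + 2k2 + 2k3 + k4) = 0.641345
y(0.18) ≈ 0.6413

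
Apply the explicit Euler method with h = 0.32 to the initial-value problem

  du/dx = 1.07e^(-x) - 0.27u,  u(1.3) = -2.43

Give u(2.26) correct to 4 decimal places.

Euler: u_{n+1} = u_n + h·f(x_n, u_n).
x=1.300000, u=-2.430000: f=0.947709 → u ← -2.430000 + 0.32·0.947709 = -2.126733
x=1.620000, u=-2.126733: f=0.785970 → u ← -2.126733 + 0.32·0.785970 = -1.875223
x=1.940000, u=-1.875223: f=0.660073 → u ← -1.875223 + 0.32·0.660073 = -1.663999
u(2.26) ≈ -1.6640

-1.6640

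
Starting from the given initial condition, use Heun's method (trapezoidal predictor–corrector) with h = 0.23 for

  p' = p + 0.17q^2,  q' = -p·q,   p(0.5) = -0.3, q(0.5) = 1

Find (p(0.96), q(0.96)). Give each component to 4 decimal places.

-0.3614, 1.1640

Heun on (p,q): k1 = f(s_n, state_n); k2 = f(s_n + h, state_n + h·k1); state_{n+1} = state_n + (h/2)·(k1 + k2).
0.500000: (-0.300000, 1.000000)
  k1 = (-0.130000, 0.300000)
  predictor → (-0.329900, 1.069000)
  k2 = (-0.135631, 0.352663)
  → (-0.330548, 1.075056)
0.730000: (-0.330548, 1.075056)
  k1 = (-0.134071, 0.355357)
  predictor → (-0.361384, 1.156788)
  k2 = (-0.133897, 0.418045)
  → (-0.361364, 1.163997)
(p(0.96), q(0.96)) ≈ (-0.3614, 1.1640)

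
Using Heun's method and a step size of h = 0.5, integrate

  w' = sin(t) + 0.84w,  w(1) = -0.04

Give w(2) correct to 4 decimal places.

Heun: k1 = f(t_n, w_n); k2 = f(t_n + h, w_n + h·k1); w_{n+1} = w_n + (h/2)·(k1 + k2).
t=1.000000, w=-0.040000:
  k1 = f(1.000000, -0.040000) = 0.807871
  k2 = f(1.500000, 0.363935) = 1.303201
  w ← -0.040000 + (0.5/2)·(0.807871 + 1.303201) = 0.487768
t=1.500000, w=0.487768:
  k1 = f(1.500000, 0.487768) = 1.407220
  k2 = f(2.000000, 1.191378) = 1.910055
  w ← 0.487768 + (0.5/2)·(1.407220 + 1.910055) = 1.317087
w(2) ≈ 1.3171

1.3171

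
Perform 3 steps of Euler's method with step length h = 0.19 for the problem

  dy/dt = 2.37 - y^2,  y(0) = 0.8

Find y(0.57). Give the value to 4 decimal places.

1.4476

Euler: y_{n+1} = y_n + h·f(t_n, y_n).
t=0.000000, y=0.800000: f=1.730000 → y ← 0.800000 + 0.19·1.730000 = 1.128700
t=0.190000, y=1.128700: f=1.096036 → y ← 1.128700 + 0.19·1.096036 = 1.336947
t=0.380000, y=1.336947: f=0.582573 → y ← 1.336947 + 0.19·0.582573 = 1.447636
y(0.57) ≈ 1.4476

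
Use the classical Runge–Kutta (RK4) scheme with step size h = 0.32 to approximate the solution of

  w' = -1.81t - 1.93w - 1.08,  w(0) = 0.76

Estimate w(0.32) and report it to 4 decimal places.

0.0763

RK4: k1 = f(t_n, w_n); k2 = f(t_n + h/2, w_n + (h/2)·k1); k3 = f(t_n + h/2, w_n + (h/2)·k2); k4 = f(t_n + h, w_n + h·k3); w_{n+1} = w_n + (h/6)·(k1 + 2k2 + 2k3 + k4).
t=0.000000, w=0.760000:
  k1 = f(0.000000, 0.760000) = -2.546800
  k2 = f(0.160000, 0.352512) = -2.049948
  k3 = f(0.160000, 0.432008) = -2.203376
  k4 = f(0.320000, 0.054920) = -1.765195
  w ← 0.760000 + (0.32/6)·(k1 + 2k2 + 2k3 + k4) = 0.076339
w(0.32) ≈ 0.0763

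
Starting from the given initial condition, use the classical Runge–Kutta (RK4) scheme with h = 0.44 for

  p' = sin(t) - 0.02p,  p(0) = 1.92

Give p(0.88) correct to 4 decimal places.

2.2472

RK4: k1 = f(t_n, p_n); k2 = f(t_n + h/2, p_n + (h/2)·k1); k3 = f(t_n + h/2, p_n + (h/2)·k2); k4 = f(t_n + h, p_n + h·k3); p_{n+1} = p_n + (h/6)·(k1 + 2k2 + 2k3 + k4).
t=0.000000, p=1.920000:
  k1 = f(0.000000, 1.920000) = -0.038400
  k2 = f(0.220000, 1.911552) = 0.179999
  k3 = f(0.220000, 1.959600) = 0.179038
  k4 = f(0.440000, 1.998777) = 0.385964
  p ← 1.920000 + (0.44/6)·(k1 + 2k2 + 2k3 + k4) = 1.998147
t=0.440000, p=1.998147:
  k1 = f(0.440000, 1.998147) = 0.385977
  k2 = f(0.660000, 2.083062) = 0.571456
  k3 = f(0.660000, 2.123867) = 0.570640
  k4 = f(0.880000, 2.249228) = 0.725754
  p ← 1.998147 + (0.44/6)·(k1 + 2k2 + 2k3 + k4) = 2.247181
p(0.88) ≈ 2.2472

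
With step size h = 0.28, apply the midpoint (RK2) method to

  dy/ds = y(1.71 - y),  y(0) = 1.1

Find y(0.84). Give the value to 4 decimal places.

1.5080

Midpoint: k1 = f(s_n, y_n); k2 = f(s_n + h/2, y_n + (h/2)·k1); y_{n+1} = y_n + h·k2.
s=0.000000, y=1.100000:
  k1 = f(0.000000, 1.100000) = 0.671000
  k2 = f(0.140000, 1.193940) = 0.616145
  y ← 1.100000 + 0.28·0.616145 = 1.272521
s=0.280000, y=1.272521:
  k1 = f(0.280000, 1.272521) = 0.556702
  k2 = f(0.420000, 1.350459) = 0.485546
  y ← 1.272521 + 0.28·0.485546 = 1.408473
s=0.560000, y=1.408473:
  k1 = f(0.560000, 1.408473) = 0.424692
  k2 = f(0.700000, 1.467930) = 0.355342
  y ← 1.408473 + 0.28·0.355342 = 1.507969
y(0.84) ≈ 1.5080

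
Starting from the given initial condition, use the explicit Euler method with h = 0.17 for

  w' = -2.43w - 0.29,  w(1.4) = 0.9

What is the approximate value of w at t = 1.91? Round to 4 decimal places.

0.0867

Euler: w_{n+1} = w_n + h·f(t_n, w_n).
t=1.400000, w=0.900000: f=-2.477000 → w ← 0.900000 + 0.17·(-2.477000) = 0.478910
t=1.570000, w=0.478910: f=-1.453751 → w ← 0.478910 + 0.17·(-1.453751) = 0.231772
t=1.740000, w=0.231772: f=-0.853207 → w ← 0.231772 + 0.17·(-0.853207) = 0.086727
w(1.91) ≈ 0.0867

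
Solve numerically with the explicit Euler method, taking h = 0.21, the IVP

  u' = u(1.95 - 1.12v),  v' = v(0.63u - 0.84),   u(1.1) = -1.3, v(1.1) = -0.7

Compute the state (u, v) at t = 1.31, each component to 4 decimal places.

Euler on (u,v): u_{n+1} = u_n + h·u', v_{n+1} = v_n + h·v'.
1.100000: (-1.300000, -0.700000); f=(-3.554200, 1.161300) → (-2.046382, -0.456127)
(u(1.31), v(1.31)) ≈ (-2.0464, -0.4561)

-2.0464, -0.4561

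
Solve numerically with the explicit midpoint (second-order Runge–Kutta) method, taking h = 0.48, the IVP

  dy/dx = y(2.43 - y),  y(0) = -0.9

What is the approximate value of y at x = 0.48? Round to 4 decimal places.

Midpoint: k1 = f(x_n, y_n); k2 = f(x_n + h/2, y_n + (h/2)·k1); y_{n+1} = y_n + h·k2.
x=0.000000, y=-0.900000:
  k1 = f(0.000000, -0.900000) = -2.997000
  k2 = f(0.240000, -1.619280) = -6.556918
  y ← -0.900000 + 0.48·(-6.556918) = -4.047321
y(0.48) ≈ -4.0473

-4.0473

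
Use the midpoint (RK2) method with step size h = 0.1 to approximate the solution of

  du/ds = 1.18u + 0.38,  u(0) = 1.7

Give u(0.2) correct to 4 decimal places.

2.2369

Midpoint: k1 = f(s_n, u_n); k2 = f(s_n + h/2, u_n + (h/2)·k1); u_{n+1} = u_n + h·k2.
s=0.000000, u=1.700000:
  k1 = f(0.000000, 1.700000) = 2.386000
  k2 = f(0.050000, 1.819300) = 2.526774
  u ← 1.700000 + 0.1·2.526774 = 1.952677
s=0.100000, u=1.952677:
  k1 = f(0.100000, 1.952677) = 2.684159
  k2 = f(0.150000, 2.086885) = 2.842525
  u ← 1.952677 + 0.1·2.842525 = 2.236930
u(0.2) ≈ 2.2369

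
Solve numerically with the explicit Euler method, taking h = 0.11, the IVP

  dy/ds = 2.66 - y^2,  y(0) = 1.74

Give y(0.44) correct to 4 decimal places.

1.6486

Euler: y_{n+1} = y_n + h·f(s_n, y_n).
s=0.000000, y=1.740000: f=-0.367600 → y ← 1.740000 + 0.11·(-0.367600) = 1.699564
s=0.110000, y=1.699564: f=-0.228518 → y ← 1.699564 + 0.11·(-0.228518) = 1.674427
s=0.220000, y=1.674427: f=-0.143706 → y ← 1.674427 + 0.11·(-0.143706) = 1.658619
s=0.330000, y=1.658619: f=-0.091018 → y ← 1.658619 + 0.11·(-0.091018) = 1.648607
y(0.44) ≈ 1.6486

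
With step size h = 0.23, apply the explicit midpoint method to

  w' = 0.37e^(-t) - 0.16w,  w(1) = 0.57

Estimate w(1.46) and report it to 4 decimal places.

Midpoint: k1 = f(t_n, w_n); k2 = f(t_n + h/2, w_n + (h/2)·k1); w_{n+1} = w_n + h·k2.
t=1.000000, w=0.570000:
  k1 = f(1.000000, 0.570000) = 0.044915
  k2 = f(1.115000, 0.575165) = 0.029302
  w ← 0.570000 + 0.23·0.029302 = 0.576740
t=1.230000, w=0.576740:
  k1 = f(1.230000, 0.576740) = 0.015870
  k2 = f(1.345000, 0.578565) = 0.003829
  w ← 0.576740 + 0.23·0.003829 = 0.577620
w(1.46) ≈ 0.5776

0.5776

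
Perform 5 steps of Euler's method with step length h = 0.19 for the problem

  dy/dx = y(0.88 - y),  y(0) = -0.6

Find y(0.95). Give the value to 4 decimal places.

Euler: y_{n+1} = y_n + h·f(x_n, y_n).
x=0.000000, y=-0.600000: f=-0.888000 → y ← -0.600000 + 0.19·(-0.888000) = -0.768720
x=0.190000, y=-0.768720: f=-1.267404 → y ← -0.768720 + 0.19·(-1.267404) = -1.009527
x=0.380000, y=-1.009527: f=-1.907528 → y ← -1.009527 + 0.19·(-1.907528) = -1.371957
x=0.570000, y=-1.371957: f=-3.089588 → y ← -1.371957 + 0.19·(-3.089588) = -1.958979
x=0.760000, y=-1.958979: f=-5.561500 → y ← -1.958979 + 0.19·(-5.561500) = -3.015664
y(0.95) ≈ -3.0157

-3.0157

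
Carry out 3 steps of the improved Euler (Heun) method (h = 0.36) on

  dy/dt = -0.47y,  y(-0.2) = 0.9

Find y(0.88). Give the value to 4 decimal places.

Heun: k1 = f(t_n, y_n); k2 = f(t_n + h, y_n + h·k1); y_{n+1} = y_n + (h/2)·(k1 + k2).
t=-0.200000, y=0.900000:
  k1 = f(-0.200000, 0.900000) = -0.423000
  k2 = f(0.160000, 0.747720) = -0.351428
  y ← 0.900000 + (0.36/2)·(-0.423000 + (-0.351428)) = 0.760603
t=0.160000, y=0.760603:
  k1 = f(0.160000, 0.760603) = -0.357483
  k2 = f(0.520000, 0.631909) = -0.296997
  y ← 0.760603 + (0.36/2)·(-0.357483 + (-0.296997)) = 0.642796
t=0.520000, y=0.642796:
  k1 = f(0.520000, 0.642796) = -0.302114
  k2 = f(0.880000, 0.534035) = -0.250997
  y ← 0.642796 + (0.36/2)·(-0.302114 + (-0.250997)) = 0.543236
y(0.88) ≈ 0.5432

0.5432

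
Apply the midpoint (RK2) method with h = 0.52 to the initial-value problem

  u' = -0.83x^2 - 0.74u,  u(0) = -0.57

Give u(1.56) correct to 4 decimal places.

-1.0056

Midpoint: k1 = f(x_n, u_n); k2 = f(x_n + h/2, u_n + (h/2)·k1); u_{n+1} = u_n + h·k2.
x=0.000000, u=-0.570000:
  k1 = f(0.000000, -0.570000) = 0.421800
  k2 = f(0.260000, -0.460332) = 0.284538
  u ← -0.570000 + 0.52·0.284538 = -0.422040
x=0.520000, u=-0.422040:
  k1 = f(0.520000, -0.422040) = 0.087878
  k2 = f(0.780000, -0.399192) = -0.209570
  u ← -0.422040 + 0.52·(-0.209570) = -0.531017
x=1.040000, u=-0.531017:
  k1 = f(1.040000, -0.531017) = -0.504776
  k2 = f(1.300000, -0.662258) = -0.912629
  u ← -0.531017 + 0.52·(-0.912629) = -1.005584
u(1.56) ≈ -1.0056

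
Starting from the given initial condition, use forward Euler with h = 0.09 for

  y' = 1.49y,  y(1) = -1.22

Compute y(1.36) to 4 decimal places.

Euler: y_{n+1} = y_n + h·f(s_n, y_n).
s=1.000000, y=-1.220000: f=-1.817800 → y ← -1.220000 + 0.09·(-1.817800) = -1.383602
s=1.090000, y=-1.383602: f=-2.061567 → y ← -1.383602 + 0.09·(-2.061567) = -1.569143
s=1.180000, y=-1.569143: f=-2.338023 → y ← -1.569143 + 0.09·(-2.338023) = -1.779565
s=1.270000, y=-1.779565: f=-2.651552 → y ← -1.779565 + 0.09·(-2.651552) = -2.018205
y(1.36) ≈ -2.0182

-2.0182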